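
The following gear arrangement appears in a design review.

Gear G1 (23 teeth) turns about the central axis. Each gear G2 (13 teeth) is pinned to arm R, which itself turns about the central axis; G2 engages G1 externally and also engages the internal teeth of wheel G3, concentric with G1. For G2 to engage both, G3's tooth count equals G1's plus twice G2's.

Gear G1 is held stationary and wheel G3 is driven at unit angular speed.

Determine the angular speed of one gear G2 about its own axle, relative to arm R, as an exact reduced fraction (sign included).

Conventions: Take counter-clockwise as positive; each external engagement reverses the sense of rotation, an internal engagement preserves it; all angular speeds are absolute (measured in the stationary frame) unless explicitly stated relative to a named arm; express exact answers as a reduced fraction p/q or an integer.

1127/936

class = planetary set [G3 = 23+2·13 = 49; Willis about the carrier]
ring teeth: 23 + 2·13 = 49
23(ω_sun−ω_arm) = −49(ω_ring−ω_arm),  ω_sun = 0, ω_ring = 1
23(0−ω_arm) = −49(1−ω_arm)  ⇒  72·ω_arm = 49  ⇒  ω_arm = 49/72
sun–planet mesh: 23·(0−49/72) = −13·(ω_p−ω_arm)  ⇒  ω_p−ω_arm = 1127/936
exact speed ratio = 1127/936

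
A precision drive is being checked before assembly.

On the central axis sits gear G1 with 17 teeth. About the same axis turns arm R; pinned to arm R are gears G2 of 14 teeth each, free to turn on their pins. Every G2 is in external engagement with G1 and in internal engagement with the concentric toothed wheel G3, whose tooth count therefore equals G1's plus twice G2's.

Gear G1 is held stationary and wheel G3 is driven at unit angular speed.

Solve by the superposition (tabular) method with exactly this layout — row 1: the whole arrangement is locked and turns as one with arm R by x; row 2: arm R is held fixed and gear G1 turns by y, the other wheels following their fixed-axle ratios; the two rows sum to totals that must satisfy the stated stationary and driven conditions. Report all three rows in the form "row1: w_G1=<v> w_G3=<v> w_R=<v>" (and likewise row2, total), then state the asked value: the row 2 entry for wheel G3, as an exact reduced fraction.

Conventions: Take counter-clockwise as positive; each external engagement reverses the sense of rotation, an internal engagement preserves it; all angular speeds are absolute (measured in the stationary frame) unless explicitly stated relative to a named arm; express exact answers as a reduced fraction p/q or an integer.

topology: planetary set — G1 17T / G2 14T / G3 45T, arm = carrier (Willis)
superposition row 1 [locked train]: every member turns x
row 2: sun turns y, ring = −(17/45)·y, arm 0
boundary: total ω_sun = x + y = 0 and total ω_ring = x − (17/45)·y = 1  ⇒  y = -45/62, x = 45/62
row 2 ring = −(17/45)·(-45/62) = 17/62
totals (row 1 + row 2): sun 45/62 + (-45/62) = 0, ring 45/62 + 17/62 = 1, arm 45/62 + 0 = 45/62
asked cell (row2, ring) = 17/62

row1: w_G1=45/62 w_G3=45/62 w_R=45/62
row2: w_G1=-45/62 w_G3=17/62 w_R=0
total: w_G1=0 w_G3=1 w_R=45/62
asked value: 17/62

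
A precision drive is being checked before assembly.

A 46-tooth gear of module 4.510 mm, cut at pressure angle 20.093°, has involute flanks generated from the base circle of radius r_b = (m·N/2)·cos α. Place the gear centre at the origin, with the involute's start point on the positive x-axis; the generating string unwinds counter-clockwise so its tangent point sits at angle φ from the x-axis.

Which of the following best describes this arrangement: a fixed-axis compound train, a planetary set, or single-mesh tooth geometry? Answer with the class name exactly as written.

recognized (one wheel, involute flank): single-mesh tooth geometry, m = 4.510, N = 46
classification: single-mesh tooth geometry

single-mesh tooth geometry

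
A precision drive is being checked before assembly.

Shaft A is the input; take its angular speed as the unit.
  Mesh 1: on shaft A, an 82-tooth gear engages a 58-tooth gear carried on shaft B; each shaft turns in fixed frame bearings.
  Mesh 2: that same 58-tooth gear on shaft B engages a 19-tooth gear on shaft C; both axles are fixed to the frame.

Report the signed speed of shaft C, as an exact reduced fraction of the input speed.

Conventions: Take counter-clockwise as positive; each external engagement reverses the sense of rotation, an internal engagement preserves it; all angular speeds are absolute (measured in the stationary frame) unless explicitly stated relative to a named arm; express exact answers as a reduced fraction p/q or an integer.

82/19

2-mesh fixed-axis compound train (all bearings frame-fixed)
mesh 1 [82T→58T]: |ω|/ω_in = 1×82/58 = 41/29, sense flips to −
mesh 2 [58T→19T]: |ω|/ω_in = (41/29)×58/19 = 82/19, sense flips to +
signed output speed (× input speed) = 82/19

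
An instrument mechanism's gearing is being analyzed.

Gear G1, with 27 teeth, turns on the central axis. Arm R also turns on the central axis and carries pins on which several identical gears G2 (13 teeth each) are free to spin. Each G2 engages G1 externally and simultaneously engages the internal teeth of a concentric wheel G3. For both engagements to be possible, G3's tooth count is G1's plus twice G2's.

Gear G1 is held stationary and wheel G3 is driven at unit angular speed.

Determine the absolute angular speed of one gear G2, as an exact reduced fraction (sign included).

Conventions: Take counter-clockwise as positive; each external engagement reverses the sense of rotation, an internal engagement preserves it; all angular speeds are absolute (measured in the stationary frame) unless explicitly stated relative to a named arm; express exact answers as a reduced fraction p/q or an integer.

recognized (axles ride arm R): planetary set, 27/13/53 teeth
ring teeth: 27 + 2·13 = 53
27(ω_sun−ω_arm) = −53(ω_ring−ω_arm),  ω_sun = 0, ω_ring = 1
27(0−ω_arm) = −53(1−ω_arm)  ⇒  80·ω_arm = 53  ⇒  ω_arm = 53/80
sun–planet mesh: 27·(0−53/80) = −13·(ω_p−ω_arm)  ⇒  ω_p−ω_arm = 1431/1040
ω_p = 53/80 + 1431/1040 = 53/26
exact speed ratio = 53/26

53/26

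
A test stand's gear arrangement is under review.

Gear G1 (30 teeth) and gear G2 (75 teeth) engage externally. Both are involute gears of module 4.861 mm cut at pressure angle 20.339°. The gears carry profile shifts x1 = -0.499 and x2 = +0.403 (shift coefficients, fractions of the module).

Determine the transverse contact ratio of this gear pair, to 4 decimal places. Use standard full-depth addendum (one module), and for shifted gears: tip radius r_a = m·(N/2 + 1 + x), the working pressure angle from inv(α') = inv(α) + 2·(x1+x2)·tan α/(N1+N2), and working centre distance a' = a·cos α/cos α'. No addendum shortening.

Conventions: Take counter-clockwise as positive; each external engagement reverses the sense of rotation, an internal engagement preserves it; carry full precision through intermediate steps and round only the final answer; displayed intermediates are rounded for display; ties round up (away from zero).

recognized (one external pair, fixed centres): single-mesh tooth geometry, m = 4.861, N1 = 30, N2 = 75
base radii: r_b1 = 68.368937, r_b2 = 170.922342
tip radii: r_a1 = 75.350361, r_a2 = 189.107483
inv(α') = inv(20.339°) + 2·(-0.499+0.403)·tan α/(30+75) = 0.01502490  ⇒  α' = 20.05198°
a' = a·cos α / cos α' = 255.2025·cos 20.339°/cos 20.05198° = 254.732677
action lengths: √(r_a1²−r_b1²) = 31.675943, √(r_a2²−r_b2²) = 80.914727
base pitch p_b = π·m·cos α = 14.319157
CR = (31.675943 + 80.914727 − 254.732677·sin 20.05198°)/14.319157 = 1.763361
contact ratio ≈ 1.7634

1.7634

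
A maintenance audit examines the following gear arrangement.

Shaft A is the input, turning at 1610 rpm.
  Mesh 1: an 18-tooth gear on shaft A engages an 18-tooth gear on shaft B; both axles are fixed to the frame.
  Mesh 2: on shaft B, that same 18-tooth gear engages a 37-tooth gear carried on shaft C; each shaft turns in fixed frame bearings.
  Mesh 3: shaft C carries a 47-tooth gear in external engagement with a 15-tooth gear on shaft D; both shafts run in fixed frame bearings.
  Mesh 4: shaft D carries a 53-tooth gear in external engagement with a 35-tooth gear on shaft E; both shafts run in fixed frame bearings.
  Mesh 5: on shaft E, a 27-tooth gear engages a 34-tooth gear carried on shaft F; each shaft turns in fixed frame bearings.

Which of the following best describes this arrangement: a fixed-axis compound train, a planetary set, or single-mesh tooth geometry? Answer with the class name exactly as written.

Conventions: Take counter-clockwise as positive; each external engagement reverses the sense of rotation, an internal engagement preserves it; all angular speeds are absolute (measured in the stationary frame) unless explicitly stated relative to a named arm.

fixed-axis compound train

5-mesh fixed-axis compound train (all bearings frame-fixed)
classification: fixed-axis compound train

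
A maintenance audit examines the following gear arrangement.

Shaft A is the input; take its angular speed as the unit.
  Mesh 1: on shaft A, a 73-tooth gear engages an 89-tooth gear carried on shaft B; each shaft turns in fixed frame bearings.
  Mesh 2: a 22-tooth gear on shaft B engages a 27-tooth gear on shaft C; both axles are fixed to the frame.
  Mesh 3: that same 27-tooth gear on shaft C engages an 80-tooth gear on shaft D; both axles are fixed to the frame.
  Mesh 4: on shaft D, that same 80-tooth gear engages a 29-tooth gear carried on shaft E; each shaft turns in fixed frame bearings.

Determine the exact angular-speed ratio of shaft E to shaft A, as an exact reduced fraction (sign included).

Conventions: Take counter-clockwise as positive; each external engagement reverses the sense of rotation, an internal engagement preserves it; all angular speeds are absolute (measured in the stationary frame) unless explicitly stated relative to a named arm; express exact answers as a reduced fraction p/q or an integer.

class = fixed-axis compound train [4 meshes; 4 ratios multiply, 4 sense flips]
mesh 1 [73T→89T]: running ratio 73/89, sense −
mesh 2 [22T→27T]: running ratio 1606/2403, sense +
mesh 3 [27T→80T]: running ratio 803/3560, sense −
mesh 4 [80T→29T]: running ratio 1606/2581, sense +
ω_out/ω_in = 1606/2581

1606/2581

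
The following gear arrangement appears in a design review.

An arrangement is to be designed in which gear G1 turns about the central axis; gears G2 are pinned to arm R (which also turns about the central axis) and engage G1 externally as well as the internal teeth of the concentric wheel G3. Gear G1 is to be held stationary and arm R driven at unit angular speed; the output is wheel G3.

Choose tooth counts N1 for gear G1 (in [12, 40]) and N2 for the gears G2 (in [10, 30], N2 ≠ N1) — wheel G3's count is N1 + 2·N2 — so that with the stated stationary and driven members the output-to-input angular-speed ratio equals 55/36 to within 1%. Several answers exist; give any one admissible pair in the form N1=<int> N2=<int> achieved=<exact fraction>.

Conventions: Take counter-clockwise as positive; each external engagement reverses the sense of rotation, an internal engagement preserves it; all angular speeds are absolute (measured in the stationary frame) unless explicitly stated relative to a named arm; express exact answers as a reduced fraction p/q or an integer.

N1=38 N2=17 achieved=55/36

topology: planetary set — design target 55/36, arm = carrier (Willis)
Willis with ω_sun = 0: ω_ring/ω_arm = (N1+N3)/N3; set equal to 55/36  ⇒  N3/N1 = 1/(55/36 − 1) = 36/19
N3 = N1 + 2·N2  ⇒  N2/N1 = (N3/N1 − 1)/2 = (36/19 − 1)/2 = 17/38
smallest multiple with N1 ≥ 12 and N2 ≥ 10: k = 1  ⇒  N1 = 1·38 = 38, N2 = 1·17 = 17 (N1 ≤ 40, N2 ≤ 30, N2 ≠ N1 ✓), N3 = 38 + 2·17 = 72
check: (N1+N3)/N3 with N1 = 38, N3 = 72 gives 55/36; |achieved − target| = 0 ≤ 11/720 ✓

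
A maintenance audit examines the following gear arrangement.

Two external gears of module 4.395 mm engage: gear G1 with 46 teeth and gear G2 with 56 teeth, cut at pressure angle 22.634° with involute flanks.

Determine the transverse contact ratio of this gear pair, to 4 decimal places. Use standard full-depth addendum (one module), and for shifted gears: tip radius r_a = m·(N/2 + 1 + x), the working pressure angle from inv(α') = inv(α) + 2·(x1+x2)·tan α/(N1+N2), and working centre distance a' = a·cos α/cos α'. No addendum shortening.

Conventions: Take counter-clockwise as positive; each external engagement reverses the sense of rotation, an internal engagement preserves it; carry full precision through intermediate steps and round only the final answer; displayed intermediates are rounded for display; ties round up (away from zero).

topology: single-mesh involute geometry — m = 4.395, 46T/56T pair
base radii: r_b1 = 93.299636, r_b2 = 113.582166
tip radii: r_a1 = 105.480000, r_a2 = 127.455000
no profile shift: α' = α, a' = a
action lengths: √(r_a1²−r_b1²) = 49.205775, √(r_a2²−r_b2²) = 57.826193
base pitch p_b = π·m·cos α = 12.743889
CR = (49.205775 + 57.826193 − 224.145000·sin 22.63400°)/12.743889 = 1.629904
contact ratio ≈ 1.6299

1.6299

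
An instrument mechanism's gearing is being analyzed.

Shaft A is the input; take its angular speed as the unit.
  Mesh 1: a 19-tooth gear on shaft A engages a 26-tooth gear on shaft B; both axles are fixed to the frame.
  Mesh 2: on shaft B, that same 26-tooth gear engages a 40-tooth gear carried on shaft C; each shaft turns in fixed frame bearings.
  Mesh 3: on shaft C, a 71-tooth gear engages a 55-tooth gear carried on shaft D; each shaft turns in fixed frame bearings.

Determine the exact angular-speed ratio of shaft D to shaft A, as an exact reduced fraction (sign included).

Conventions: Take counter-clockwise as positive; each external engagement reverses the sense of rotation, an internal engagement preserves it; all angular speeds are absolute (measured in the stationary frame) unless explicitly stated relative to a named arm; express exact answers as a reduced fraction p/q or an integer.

-1349/2200

class = fixed-axis compound train [3 meshes; 3 ratios multiply, 3 sense flips]
mesh 1 [19T→26T]: running ratio 19/26, sense −
mesh 2 [26T→40T]: running ratio 19/40, sense +
mesh 3 [71T→55T]: running ratio 1349/2200, sense −
ω_out/ω_in = -1349/2200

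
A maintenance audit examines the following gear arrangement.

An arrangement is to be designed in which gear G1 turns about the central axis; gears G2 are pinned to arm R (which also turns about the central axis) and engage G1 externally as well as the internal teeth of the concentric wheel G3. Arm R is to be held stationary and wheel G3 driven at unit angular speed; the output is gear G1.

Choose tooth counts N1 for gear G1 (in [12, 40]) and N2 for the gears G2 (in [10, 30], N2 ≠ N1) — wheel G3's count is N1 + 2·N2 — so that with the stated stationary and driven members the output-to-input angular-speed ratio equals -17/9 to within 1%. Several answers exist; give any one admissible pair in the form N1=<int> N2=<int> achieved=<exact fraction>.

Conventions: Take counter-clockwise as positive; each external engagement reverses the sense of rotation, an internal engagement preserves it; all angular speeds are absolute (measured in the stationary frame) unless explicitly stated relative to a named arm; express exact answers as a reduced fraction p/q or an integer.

N1=27 N2=12 achieved=-17/9

planetary set to be sized for -17/9 (Willis relation)
Willis with ω_arm = 0: ω_sun/ω_ring = −N3/N1; set equal to -17/9  ⇒  N3/N1 = −(-17/9) = 17/9
N3 = N1 + 2·N2  ⇒  N2/N1 = (N3/N1 − 1)/2 = (17/9 − 1)/2 = 4/9
smallest multiple with N1 ≥ 12 and N2 ≥ 10: k = 3  ⇒  N1 = 3·9 = 27, N2 = 3·4 = 12 (N1 ≤ 40, N2 ≤ 30, N2 ≠ N1 ✓), N3 = 27 + 2·12 = 51
check: −N3/N1 with N1 = 27, N3 = 51 gives -17/9; |achieved − target| = 0 ≤ 17/900 ✓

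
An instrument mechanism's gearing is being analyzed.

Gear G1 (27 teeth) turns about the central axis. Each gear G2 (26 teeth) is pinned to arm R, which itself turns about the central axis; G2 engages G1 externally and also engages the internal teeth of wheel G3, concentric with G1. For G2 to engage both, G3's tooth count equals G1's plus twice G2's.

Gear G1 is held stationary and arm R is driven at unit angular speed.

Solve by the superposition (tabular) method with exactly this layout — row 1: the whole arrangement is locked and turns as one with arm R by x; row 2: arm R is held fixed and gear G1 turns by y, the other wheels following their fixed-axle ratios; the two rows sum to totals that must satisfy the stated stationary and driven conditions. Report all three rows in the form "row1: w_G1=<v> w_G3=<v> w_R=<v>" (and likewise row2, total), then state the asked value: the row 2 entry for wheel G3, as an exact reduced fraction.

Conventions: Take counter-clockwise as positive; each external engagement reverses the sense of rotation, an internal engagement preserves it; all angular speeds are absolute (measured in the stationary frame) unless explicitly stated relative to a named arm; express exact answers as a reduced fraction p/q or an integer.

row1: w_G1=1 w_G3=1 w_R=1
row2: w_G1=-1 w_G3=27/79 w_R=0
total: w_G1=0 w_G3=106/79 w_R=1
asked value: 27/79

topology: planetary set — G1 27T / G2 26T / G3 79T, arm = carrier (Willis)
superposition row 1 [locked train]: every member turns x
row 2 — arm fixed, fixed-axis ratios: sun y, ring −(27/79)·y, arm 0
boundary: total ω_sun = x + y = 0 and total ω_arm = x = 1  ⇒  y = -1, x = 1
row 2 ring = −(27/79)·(-1) = 27/79
totals (row 1 + row 2): sun 1 + (-1) = 0, ring 1 + 27/79 = 106/79, arm 1 + 0 = 1
asked cell (row2, ring) = 27/79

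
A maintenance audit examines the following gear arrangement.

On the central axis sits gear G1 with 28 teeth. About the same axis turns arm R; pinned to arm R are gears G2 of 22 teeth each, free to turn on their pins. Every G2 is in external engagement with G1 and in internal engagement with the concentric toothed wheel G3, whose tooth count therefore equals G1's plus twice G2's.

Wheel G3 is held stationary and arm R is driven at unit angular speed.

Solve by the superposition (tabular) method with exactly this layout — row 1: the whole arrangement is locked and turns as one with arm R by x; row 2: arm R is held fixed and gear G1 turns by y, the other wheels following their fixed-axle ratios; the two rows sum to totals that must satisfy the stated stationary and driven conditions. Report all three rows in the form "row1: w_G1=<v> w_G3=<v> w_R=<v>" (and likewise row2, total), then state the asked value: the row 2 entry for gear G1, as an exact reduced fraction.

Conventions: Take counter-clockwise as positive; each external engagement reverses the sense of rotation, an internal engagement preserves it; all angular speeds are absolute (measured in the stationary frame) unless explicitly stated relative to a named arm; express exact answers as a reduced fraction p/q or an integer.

recognized (axles ride arm R): planetary set, 28/22/72 teeth
row 1: whole set turns with the arm by x
row 2 — arm fixed, fixed-axis ratios: sun y, ring −(28/72)·y, arm 0
boundary: total ω_ring = x − (28/72)·y = 0 and total ω_arm = x = 1  ⇒  y = 18/7, x = 1
row 2 ring = −(28/72)·18/7 = -1
totals (row 1 + row 2): sun 1 + 18/7 = 25/7, ring 1 + (-1) = 0, arm 1 + 0 = 1
asked cell (row2, sun) = 18/7

row1: w_G1=1 w_G3=1 w_R=1
row2: w_G1=18/7 w_G3=-1 w_R=0
total: w_G1=25/7 w_G3=0 w_R=1
asked value: 18/7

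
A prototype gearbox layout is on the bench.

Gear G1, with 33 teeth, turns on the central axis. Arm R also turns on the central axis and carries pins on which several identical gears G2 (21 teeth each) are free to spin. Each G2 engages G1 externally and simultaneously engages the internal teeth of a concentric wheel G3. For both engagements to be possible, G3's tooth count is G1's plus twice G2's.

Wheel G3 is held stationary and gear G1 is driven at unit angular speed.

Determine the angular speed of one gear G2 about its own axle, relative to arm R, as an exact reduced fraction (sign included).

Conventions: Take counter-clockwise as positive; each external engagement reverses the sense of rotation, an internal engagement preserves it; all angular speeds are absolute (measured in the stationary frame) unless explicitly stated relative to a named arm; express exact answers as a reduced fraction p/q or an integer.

recognized (axles ride arm R): planetary set, 33/21/75 teeth
ring teeth: 33 + 2·21 = 75
33(ω_sun−ω_arm) = −75(ω_ring−ω_arm),  ω_ring = 0, ω_sun = 1
33(1−ω_arm) = −75(0−ω_arm)  ⇒  108·ω_arm = 33  ⇒  ω_arm = 11/36
sun–planet mesh: 33·(1−11/36) = −21·(ω_p−ω_arm)  ⇒  ω_p−ω_arm = -275/252
exact speed ratio = -275/252

-275/252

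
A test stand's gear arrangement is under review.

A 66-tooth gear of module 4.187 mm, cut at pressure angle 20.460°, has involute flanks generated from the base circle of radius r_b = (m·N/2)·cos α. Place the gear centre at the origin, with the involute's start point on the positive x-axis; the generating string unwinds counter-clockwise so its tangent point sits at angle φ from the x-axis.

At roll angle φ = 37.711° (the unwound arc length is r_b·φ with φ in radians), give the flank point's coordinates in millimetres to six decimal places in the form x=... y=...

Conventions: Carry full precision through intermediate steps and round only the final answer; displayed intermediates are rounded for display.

x=154.530267 y=11.778801

recognized (one wheel, involute flank): single-mesh tooth geometry, m = 4.187, N = 66
pitch radius r_p = m·N/2 = 4.187·66/2 = 138.171000
base radius r_b = r_p·cos α = 138.171000·cos 20.460° = 129.454683
roll angle φ = 37.711° = 0.65818111 rad
x = r_b·(cos φ + φ·sin φ) = 154.530267
y = r_b·(sin φ − φ·cos φ) = 11.778801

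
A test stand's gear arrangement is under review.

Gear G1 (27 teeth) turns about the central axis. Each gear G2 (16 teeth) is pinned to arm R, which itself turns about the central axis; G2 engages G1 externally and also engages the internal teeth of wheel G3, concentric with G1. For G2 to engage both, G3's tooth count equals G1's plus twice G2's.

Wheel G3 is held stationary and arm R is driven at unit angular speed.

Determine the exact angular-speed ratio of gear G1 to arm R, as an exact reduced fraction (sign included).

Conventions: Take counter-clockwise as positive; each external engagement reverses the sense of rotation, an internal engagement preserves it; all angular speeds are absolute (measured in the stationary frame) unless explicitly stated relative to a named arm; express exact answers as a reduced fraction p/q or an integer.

86/27

recognized (axles ride arm R): planetary set, 27/16/59 teeth
ring teeth: 27 + 2·16 = 59
27(ω_sun−ω_arm) = −59(ω_ring−ω_arm),  ω_ring = 0, ω_arm = 1
ω_sun = 1 − (59/27)(0−1) = 86/27
ω_out/ω_in = 86/27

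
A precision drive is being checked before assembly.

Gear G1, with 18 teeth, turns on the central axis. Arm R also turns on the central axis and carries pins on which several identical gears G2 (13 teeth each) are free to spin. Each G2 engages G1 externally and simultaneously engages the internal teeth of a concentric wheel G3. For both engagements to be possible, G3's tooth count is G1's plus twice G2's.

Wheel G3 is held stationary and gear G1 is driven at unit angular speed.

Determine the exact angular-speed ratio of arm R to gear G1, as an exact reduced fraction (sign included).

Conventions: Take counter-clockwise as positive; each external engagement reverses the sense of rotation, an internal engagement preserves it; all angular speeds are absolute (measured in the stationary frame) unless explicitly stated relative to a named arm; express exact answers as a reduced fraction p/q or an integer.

9/31

class = planetary set [G3 = 18+2·13 = 44; Willis about the carrier]
ring teeth: 18 + 2·13 = 44
18(ω_sun−ω_arm) = −44(ω_ring−ω_arm),  ω_ring = 0, ω_sun = 1
18(1−ω_arm) = −44(0−ω_arm)  ⇒  62·ω_arm = 18  ⇒  ω_arm = 9/31
ω_out/ω_in = 9/31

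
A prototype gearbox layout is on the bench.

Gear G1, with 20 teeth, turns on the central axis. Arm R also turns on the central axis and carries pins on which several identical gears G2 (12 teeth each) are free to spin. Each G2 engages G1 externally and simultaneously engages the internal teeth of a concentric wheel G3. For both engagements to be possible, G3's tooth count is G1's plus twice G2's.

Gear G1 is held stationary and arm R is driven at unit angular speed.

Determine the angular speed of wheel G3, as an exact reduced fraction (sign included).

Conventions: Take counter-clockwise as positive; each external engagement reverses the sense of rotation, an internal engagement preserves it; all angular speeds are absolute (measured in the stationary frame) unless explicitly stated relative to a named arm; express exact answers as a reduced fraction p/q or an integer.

class = planetary set [G3 = 20+2·12 = 44; Willis about the carrier]
ring teeth: 20 + 2·12 = 44
20(ω_sun−ω_arm) = −44(ω_ring−ω_arm),  ω_sun = 0, ω_arm = 1
ω_ring = 1 − (20/44)(0−1) = 16/11
exact speed ratio = 16/11

16/11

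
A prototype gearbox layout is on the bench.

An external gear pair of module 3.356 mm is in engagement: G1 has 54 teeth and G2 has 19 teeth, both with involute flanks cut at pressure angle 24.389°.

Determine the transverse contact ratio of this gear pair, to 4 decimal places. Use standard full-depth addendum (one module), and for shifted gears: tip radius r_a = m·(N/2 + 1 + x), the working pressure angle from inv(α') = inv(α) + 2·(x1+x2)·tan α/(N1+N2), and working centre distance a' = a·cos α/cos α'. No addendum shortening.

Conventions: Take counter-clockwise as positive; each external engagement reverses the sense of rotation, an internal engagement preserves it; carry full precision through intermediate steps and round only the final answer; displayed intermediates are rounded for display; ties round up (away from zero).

1.4914

class = single-mesh tooth geometry [involute pair 54T × 19T, m = 3.356]
base radii: r_b1 = 82.526053, r_b2 = 29.036945
tip radii: r_a1 = 93.968000, r_a2 = 35.238000
no profile shift: α' = α, a' = a
action lengths: √(r_a1²−r_b1²) = 44.938131, √(r_a2²−r_b2²) = 19.964281
base pitch p_b = π·m·cos α = 9.602342
CR = (44.938131 + 19.964281 − 122.494000·sin 24.38900°)/9.602342 = 1.491409
contact ratio ≈ 1.4914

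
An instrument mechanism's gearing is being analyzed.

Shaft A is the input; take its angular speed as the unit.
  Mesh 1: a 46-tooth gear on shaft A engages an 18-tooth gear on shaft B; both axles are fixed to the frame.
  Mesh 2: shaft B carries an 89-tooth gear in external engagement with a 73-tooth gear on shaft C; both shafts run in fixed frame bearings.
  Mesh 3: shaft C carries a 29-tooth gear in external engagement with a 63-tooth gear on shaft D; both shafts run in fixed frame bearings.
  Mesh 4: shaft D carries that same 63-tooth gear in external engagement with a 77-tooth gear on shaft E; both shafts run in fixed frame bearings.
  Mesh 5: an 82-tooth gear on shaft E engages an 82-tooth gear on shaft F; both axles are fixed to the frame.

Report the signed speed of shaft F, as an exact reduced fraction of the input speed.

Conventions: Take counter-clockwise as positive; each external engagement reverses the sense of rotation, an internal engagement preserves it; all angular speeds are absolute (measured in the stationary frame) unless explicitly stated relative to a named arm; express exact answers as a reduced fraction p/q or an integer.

5-mesh fixed-axis compound train (all bearings frame-fixed)
mesh 1 [46T→18T]: |ω|/ω_in = 1×46/18 = 23/9, sense flips to −
mesh 2 [89T→73T]: |ω|/ω_in = (23/9)×89/73 = 2047/657, sense flips to +
mesh 3 [29T→63T]: |ω|/ω_in = (2047/657)×29/63 = 59363/41391, sense flips to −
mesh 4 [63T→77T]: |ω|/ω_in = (59363/41391)×63/77 = 59363/50589, sense flips to +
mesh 5 [82T→82T]: |ω|/ω_in = (59363/50589)×82/82 = 59363/50589, sense flips to −
signed output speed (× input speed) = -59363/50589

-59363/50589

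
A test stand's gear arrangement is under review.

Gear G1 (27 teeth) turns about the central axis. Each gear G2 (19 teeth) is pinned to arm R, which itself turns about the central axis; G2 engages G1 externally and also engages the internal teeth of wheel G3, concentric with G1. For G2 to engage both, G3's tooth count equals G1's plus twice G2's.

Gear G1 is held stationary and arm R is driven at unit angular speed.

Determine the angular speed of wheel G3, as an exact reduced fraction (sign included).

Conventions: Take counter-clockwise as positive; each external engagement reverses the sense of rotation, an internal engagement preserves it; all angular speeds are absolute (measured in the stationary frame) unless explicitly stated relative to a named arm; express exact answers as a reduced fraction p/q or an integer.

recognized (axles ride arm R): planetary set, 27/19/65 teeth
ring teeth: 27 + 2·19 = 65
27(ω_sun−ω_arm) = −65(ω_ring−ω_arm),  ω_sun = 0, ω_arm = 1
ω_ring = 1 − (27/65)(0−1) = 92/65
exact speed ratio = 92/65

92/65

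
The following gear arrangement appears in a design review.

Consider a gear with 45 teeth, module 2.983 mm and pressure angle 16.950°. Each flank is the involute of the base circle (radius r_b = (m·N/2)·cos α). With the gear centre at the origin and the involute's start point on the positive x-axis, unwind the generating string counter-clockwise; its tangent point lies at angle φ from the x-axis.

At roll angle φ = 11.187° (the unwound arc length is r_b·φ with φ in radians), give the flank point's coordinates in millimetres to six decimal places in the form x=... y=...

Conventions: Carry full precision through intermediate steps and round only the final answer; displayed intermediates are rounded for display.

class = single-mesh tooth geometry [base-circle involute, m = 2.983, 45T]
pitch radius r_p = m·N/2 = 2.983·45/2 = 67.117500
base radius r_b = r_p·cos α = 67.117500·cos 16.950° = 64.201885
roll angle φ = 11.187° = 0.19524998 rad
x = r_b·(cos φ + φ·sin φ) = 65.414016
y = r_b·(sin φ − φ·cos φ) = 0.158688

x=65.414016 y=0.158688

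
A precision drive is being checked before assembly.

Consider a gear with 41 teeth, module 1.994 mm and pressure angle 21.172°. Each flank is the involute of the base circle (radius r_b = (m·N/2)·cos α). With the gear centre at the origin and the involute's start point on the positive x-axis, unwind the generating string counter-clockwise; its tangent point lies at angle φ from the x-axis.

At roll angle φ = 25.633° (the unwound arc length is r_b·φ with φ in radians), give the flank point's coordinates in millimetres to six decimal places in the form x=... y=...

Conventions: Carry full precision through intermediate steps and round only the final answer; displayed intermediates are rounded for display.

topology: single-mesh involute geometry — m = 1.994, N = 41
pitch radius r_p = m·N/2 = 1.994·41/2 = 40.877000
base radius r_b = r_p·cos α = 40.877000·cos 21.172° = 38.117819
roll angle φ = 25.633° = 0.44738025 rad
x = r_b·(cos φ + φ·sin φ) = 41.743681
y = r_b·(sin φ − φ·cos φ) = 1.115115

x=41.743681 y=1.115115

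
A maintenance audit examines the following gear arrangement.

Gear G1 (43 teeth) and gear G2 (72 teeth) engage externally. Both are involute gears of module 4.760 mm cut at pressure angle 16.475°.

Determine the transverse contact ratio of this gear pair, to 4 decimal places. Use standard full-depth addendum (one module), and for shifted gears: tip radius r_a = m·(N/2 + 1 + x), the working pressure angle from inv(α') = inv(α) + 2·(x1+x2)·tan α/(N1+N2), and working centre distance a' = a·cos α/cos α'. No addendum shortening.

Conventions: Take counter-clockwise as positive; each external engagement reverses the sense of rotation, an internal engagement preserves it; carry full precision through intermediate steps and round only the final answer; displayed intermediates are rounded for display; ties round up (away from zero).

1.9969

topology: single-mesh involute geometry — m = 4.760, 43T/72T pair
base radii: r_b1 = 98.138285, r_b2 = 164.324570
tip radii: r_a1 = 107.100000, r_a2 = 176.120000
no profile shift: α' = α, a' = a
action lengths: √(r_a1²−r_b1²) = 42.886910, √(r_a2²−r_b2²) = 63.369473
base pitch p_b = π·m·cos α = 14.340024
CR = (42.886910 + 63.369473 − 273.700000·sin 16.47500°)/14.340024 = 1.996921
contact ratio ≈ 1.9969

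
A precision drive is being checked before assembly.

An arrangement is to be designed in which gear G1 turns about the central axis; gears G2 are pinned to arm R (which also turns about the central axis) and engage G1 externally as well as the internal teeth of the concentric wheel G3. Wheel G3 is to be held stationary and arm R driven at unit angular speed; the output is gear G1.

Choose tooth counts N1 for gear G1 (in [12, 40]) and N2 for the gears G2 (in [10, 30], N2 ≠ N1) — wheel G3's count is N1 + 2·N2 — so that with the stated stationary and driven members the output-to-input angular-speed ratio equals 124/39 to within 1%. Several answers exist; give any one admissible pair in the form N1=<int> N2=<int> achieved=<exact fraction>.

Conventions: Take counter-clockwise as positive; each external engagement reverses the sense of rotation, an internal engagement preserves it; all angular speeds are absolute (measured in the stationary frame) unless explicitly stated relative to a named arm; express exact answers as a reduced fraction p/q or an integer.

N1=39 N2=23 achieved=124/39

topology: planetary set — design target 124/39, arm = carrier (Willis)
Willis with ω_ring = 0: ω_sun/ω_arm = (N1+N3)/N1; set equal to 124/39  ⇒  N3/N1 = 124/39 − 1 = 85/39
N3 = N1 + 2·N2  ⇒  N2/N1 = (N3/N1 − 1)/2 = (85/39 − 1)/2 = 23/39
smallest multiple with N1 ≥ 12 and N2 ≥ 10: k = 1  ⇒  N1 = 1·39 = 39, N2 = 1·23 = 23 (N1 ≤ 40, N2 ≤ 30, N2 ≠ N1 ✓), N3 = 39 + 2·23 = 85
check: (N1+N3)/N1 with N1 = 39, N3 = 85 gives 124/39; |achieved − target| = 0 ≤ 31/975 ✓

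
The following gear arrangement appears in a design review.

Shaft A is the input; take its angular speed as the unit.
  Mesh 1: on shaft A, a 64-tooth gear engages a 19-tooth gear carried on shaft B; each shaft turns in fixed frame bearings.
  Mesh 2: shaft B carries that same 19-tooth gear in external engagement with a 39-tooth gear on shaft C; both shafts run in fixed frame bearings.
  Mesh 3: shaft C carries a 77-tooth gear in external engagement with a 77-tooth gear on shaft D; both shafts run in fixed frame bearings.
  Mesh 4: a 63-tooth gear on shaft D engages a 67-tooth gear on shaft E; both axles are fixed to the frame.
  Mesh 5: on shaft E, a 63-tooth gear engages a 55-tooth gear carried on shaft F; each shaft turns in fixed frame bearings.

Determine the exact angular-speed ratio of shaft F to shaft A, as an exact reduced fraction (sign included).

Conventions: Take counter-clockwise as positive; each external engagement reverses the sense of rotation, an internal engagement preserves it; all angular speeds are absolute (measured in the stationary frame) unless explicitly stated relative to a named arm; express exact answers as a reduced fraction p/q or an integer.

class = fixed-axis compound train [5 meshes; 5 ratios multiply, 5 sense flips]
mesh 1 [64T→19T]: running ratio 64/19, sense −
mesh 2 [19T→39T]: running ratio 64/39, sense +
mesh 3 [77T→77T]: running ratio 64/39, sense −
mesh 4 [63T→67T]: running ratio 1344/871, sense +
mesh 5 [63T→55T]: running ratio 84672/47905, sense −
ω_out/ω_in = -84672/47905

-84672/47905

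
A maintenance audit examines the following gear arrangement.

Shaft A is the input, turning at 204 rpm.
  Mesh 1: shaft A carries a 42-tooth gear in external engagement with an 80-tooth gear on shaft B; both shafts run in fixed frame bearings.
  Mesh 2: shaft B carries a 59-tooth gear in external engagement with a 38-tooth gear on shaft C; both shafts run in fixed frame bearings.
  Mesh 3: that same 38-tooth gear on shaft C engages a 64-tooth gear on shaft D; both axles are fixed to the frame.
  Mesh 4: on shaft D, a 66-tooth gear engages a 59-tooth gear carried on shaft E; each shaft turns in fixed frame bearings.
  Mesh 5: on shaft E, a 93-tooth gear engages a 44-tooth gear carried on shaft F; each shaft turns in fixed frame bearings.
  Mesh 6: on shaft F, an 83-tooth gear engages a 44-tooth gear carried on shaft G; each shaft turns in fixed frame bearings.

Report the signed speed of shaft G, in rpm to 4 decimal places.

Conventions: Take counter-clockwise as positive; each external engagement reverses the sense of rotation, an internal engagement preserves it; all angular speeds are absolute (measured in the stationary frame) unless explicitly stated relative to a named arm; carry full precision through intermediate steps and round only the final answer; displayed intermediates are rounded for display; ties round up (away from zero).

+440.3613 rpm

6-mesh fixed-axis compound train (all bearings frame-fixed)
mesh 1 [42T→80T]: ω = 204.0000×42/80 = 107.1000 rpm, sense flips to −
mesh 2 [59T→38T]: ω = 107.1000×59/38 = 166.2868 rpm, sense flips to +
mesh 3 [38T→64T]: ω = 166.2868×38/64 = 98.7328 rpm, sense flips to −
mesh 4 [66T→59T]: ω = 98.7328×66/59 = 110.4469 rpm, sense flips to +
mesh 5 [93T→44T]: ω = 110.4469×93/44 = 233.4445 rpm, sense flips to −
mesh 6 [83T→44T]: ω = 233.4445×83/44 = 440.3613 rpm, sense flips to +
signed output speed = +440.3613 rpm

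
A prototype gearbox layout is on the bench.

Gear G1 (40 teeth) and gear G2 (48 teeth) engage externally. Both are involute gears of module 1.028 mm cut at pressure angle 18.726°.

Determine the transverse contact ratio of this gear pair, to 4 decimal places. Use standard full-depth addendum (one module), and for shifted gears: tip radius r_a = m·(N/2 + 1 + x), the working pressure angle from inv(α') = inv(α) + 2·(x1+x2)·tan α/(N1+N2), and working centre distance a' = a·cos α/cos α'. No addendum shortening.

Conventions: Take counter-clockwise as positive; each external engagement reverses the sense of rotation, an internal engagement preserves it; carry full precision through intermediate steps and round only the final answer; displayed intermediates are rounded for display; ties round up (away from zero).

single-mesh involute tooth geometry (40T engaging 48T at module 1.028)
base radii: r_b1 = 19.471650, r_b2 = 23.365980
tip radii: r_a1 = 21.588000, r_a2 = 25.700000
no profile shift: α' = α, a' = a
action lengths: √(r_a1²−r_b1²) = 9.321834, √(r_a2²−r_b2²) = 10.701447
base pitch p_b = π·m·cos α = 3.058600
CR = (9.321834 + 10.701447 − 45.232000·sin 18.72600°)/3.058600 = 1.798821
contact ratio ≈ 1.7988

1.7988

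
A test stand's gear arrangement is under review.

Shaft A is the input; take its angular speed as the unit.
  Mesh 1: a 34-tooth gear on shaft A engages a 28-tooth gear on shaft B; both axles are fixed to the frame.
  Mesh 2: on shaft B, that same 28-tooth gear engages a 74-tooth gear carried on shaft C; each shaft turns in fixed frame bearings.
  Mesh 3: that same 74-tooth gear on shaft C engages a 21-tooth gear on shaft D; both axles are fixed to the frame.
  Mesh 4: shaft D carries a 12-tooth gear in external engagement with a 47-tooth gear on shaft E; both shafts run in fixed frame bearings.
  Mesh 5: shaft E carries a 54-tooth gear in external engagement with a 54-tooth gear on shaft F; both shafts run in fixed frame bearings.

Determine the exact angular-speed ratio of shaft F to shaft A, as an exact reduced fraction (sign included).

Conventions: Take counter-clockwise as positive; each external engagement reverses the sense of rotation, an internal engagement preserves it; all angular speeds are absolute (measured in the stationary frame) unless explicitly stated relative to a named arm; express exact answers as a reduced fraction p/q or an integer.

-136/329

class = fixed-axis compound train [5 meshes; 5 ratios multiply, 5 sense flips]
mesh 1 [34T→28T]: running ratio 17/14, sense −
mesh 2 [28T→74T]: running ratio 17/37, sense +
mesh 3 [74T→21T]: running ratio 34/21, sense −
mesh 4 [12T→47T]: running ratio 136/329, sense +
mesh 5 [54T→54T]: running ratio 136/329, sense −
ω_out/ω_in = -136/329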